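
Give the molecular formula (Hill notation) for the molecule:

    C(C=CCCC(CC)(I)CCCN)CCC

C14H28IN

Heavy atoms from the SMILES: 14 C, 1 I, 1 N.
Implicit hydrogens by atom environment:
  9 × C: 2 H each → 18
  2 × C: 3 H each → 6
  2 × C: 1 H each → 2
  1 × C: no H
  1 × I: no H
  1 × N: 2 H
  Total hydrogens = 28.
Molecular formula: C14H28IN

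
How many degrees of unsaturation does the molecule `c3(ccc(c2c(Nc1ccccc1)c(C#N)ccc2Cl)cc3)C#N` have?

16

Molecular formula from the SMILES: C20H12ClN3.
DoU = (2C + 2 + N − H − X)/2 = (2·20 + 2 + 3 − 12 − 1)/2 = 32/2 = 16.
(Structurally: 3 ring(s) + 13 π bond(s) = 16.)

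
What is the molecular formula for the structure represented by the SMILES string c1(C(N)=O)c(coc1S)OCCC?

C8H11NO3S

Heavy atoms from the SMILES: 8 C, 1 N, 3 O, 1 S.
Implicit hydrogens by atom environment:
  3 × C (aromatic): no H
  2 × C: 2 H each → 4
  2 × O: no H
  1 × C: 3 H
  1 × C (aromatic): 1 H
  1 × C: no H
  1 × N: 2 H
  1 × O (aromatic): no H
  1 × S: 1 H
  Total hydrogens = 11.
Molecular formula: C8H11NO3S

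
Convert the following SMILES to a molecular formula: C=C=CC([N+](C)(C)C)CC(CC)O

C11H22NO+

Heavy atoms from the SMILES: 11 C, 1 N, 1 O.
Implicit hydrogens by atom environment:
  4 × C: 3 H each → 12
  3 × C: 2 H each → 6
  3 × C: 1 H each → 3
  1 × C: no H
  1 × N (charge +1): no H
  1 × O: 1 H
  Total hydrogens = 22.
Net charge +1.
Molecular formula: C11H22NO+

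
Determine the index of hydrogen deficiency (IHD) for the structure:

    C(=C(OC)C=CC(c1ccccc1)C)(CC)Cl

Molecular formula from the SMILES: C15H19ClO.
DoU = (2C + 2 + N − H − X)/2 = (2·15 + 2 + 0 − 19 − 1)/2 = 12/2 = 6.
(Structurally: 1 ring(s) + 5 π bond(s) = 6.)

6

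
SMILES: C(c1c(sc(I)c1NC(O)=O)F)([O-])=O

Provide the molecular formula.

C6H2FINO4S-

Heavy atoms from the SMILES: 6 C, 1 F, 1 I, 1 N, 4 O, 1 S.
Implicit hydrogens by atom environment:
  4 × C (aromatic): no H
  2 × C: no H
  2 × O: no H
  1 × F: no H
  1 × I: no H
  1 × N: 1 H
  1 × O: 1 H
  1 × O (charge -1): no H
  1 × S (aromatic): no H
  Total hydrogens = 2.
Net charge -1.
Molecular formula: C6H2FINO4S-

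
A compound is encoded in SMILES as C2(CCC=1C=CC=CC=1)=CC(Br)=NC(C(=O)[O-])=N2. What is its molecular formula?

Heavy atoms from the SMILES: 1 Br, 13 C, 2 N, 2 O.
Implicit hydrogens by atom environment:
  6 × C (aromatic): 1 H each → 6
  4 × C (aromatic): no H
  2 × C: 2 H each → 4
  2 × N (aromatic): no H
  1 × Br: no H
  1 × C: no H
  1 × O: no H
  1 × O (charge -1): no H
  Total hydrogens = 10.
Net charge -1.
Molecular formula: C13H10BrN2O2-

C13H10BrN2O2-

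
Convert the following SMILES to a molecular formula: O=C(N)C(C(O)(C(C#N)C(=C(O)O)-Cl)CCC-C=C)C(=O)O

Heavy atoms from the SMILES: 13 C, 1 Cl, 2 N, 6 O.
Implicit hydrogens by atom environment:
  6 × C: no H
  4 × C: 2 H each → 8
  4 × O: 1 H each → 4
  3 × C: 1 H each → 3
  2 × O: no H
  1 × Cl: no H
  1 × N: 2 H
  1 × N: no H
  Total hydrogens = 17.
Molecular formula: C13H17ClN2O6

C13H17ClN2O6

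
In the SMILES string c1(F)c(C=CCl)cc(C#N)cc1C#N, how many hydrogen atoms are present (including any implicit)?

Hydrogens are implicit in SMILES; fill each atom to its normal valence:
  4 × C (aromatic): no H
  2 × C (aromatic): 1 H each → 2
  2 × C: 1 H each → 2
  2 × C: no H
  2 × N: no H
  1 × Cl: no H
  1 × F: no H
  Total hydrogens = 4.

4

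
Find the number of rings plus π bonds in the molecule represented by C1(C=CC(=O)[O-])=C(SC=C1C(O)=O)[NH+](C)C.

Molecular formula from the SMILES: C10H11NO4S.
DoU = (2C + 2 + N − H − X)/2 = (2·10 + 2 + 1 − 11 − 0)/2 = 12/2 = 6.
(Structurally: 1 ring(s) + 5 π bond(s) = 6.)

6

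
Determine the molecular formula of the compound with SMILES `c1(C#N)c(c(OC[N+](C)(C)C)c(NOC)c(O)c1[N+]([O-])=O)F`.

Heavy atoms from the SMILES: 12 C, 1 F, 4 N, 5 O.
Implicit hydrogens by atom environment:
  6 × C (aromatic): no H
  4 × C: 3 H each → 12
  3 × O: no H
  2 × N (charge +1): no H
  1 × C: 2 H
  1 × C: no H
  1 × F: no H
  1 × N: 1 H
  1 × N: no H
  1 × O: 1 H
  1 × O (charge -1): no H
  Total hydrogens = 16.
Net charge +1.
Molecular formula: C12H16FN4O5+

C12H16FN4O5+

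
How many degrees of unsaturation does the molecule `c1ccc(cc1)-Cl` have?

4

Molecular formula from the SMILES: C6H5Cl.
DoU = (2C + 2 + N − H − X)/2 = (2·6 + 2 + 0 − 5 − 1)/2 = 8/2 = 4.
(Structurally: 1 ring(s) + 3 π bond(s) = 4.)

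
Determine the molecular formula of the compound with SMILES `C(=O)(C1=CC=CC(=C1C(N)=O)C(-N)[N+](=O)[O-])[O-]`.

Heavy atoms from the SMILES: 9 C, 3 N, 5 O.
Implicit hydrogens by atom environment:
  3 × C (aromatic): 1 H each → 3
  3 × C (aromatic): no H
  3 × O: no H
  2 × C: no H
  2 × N: 2 H each → 4
  2 × O (charge -1): no H
  1 × C: 1 H
  1 × N (charge +1): no H
  Total hydrogens = 8.
Net charge -1.
Molecular formula: C9H8N3O5-

C9H8N3O5-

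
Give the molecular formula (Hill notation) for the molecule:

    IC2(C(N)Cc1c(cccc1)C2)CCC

C13H18IN

Heavy atoms from the SMILES: 13 C, 1 I, 1 N.
Implicit hydrogens by atom environment:
  4 × C: 2 H each → 8
  4 × C (aromatic): 1 H each → 4
  2 × C (aromatic): no H
  1 × C: 3 H
  1 × C: 1 H
  1 × C: no H
  1 × I: no H
  1 × N: 2 H
  Total hydrogens = 18.
Molecular formula: C13H18IN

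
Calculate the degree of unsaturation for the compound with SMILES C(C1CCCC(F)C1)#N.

3

Molecular formula from the SMILES: C7H10FN.
DoU = (2C + 2 + N − H − X)/2 = (2·7 + 2 + 1 − 10 − 1)/2 = 6/2 = 3.
(Structurally: 1 ring(s) + 2 π bond(s) = 3.)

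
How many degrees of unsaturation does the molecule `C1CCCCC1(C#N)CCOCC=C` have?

Molecular formula from the SMILES: C12H19NO.
DoU = (2C + 2 + N − H − X)/2 = (2·12 + 2 + 1 − 19 − 0)/2 = 8/2 = 4.
(Structurally: 1 ring(s) + 3 π bond(s) = 4.)

4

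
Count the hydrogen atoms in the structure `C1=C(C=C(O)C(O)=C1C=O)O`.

6

Hydrogens are implicit in SMILES; fill each atom to its normal valence:
  4 × C (aromatic): no H
  3 × O: 1 H each → 3
  2 × C (aromatic): 1 H each → 2
  1 × C: 1 H
  1 × O: no H
  Total hydrogens = 6.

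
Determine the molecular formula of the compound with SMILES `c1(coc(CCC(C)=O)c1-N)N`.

C8H12N2O2

Heavy atoms from the SMILES: 8 C, 2 N, 2 O.
Implicit hydrogens by atom environment:
  3 × C (aromatic): no H
  2 × C: 2 H each → 4
  2 × N: 2 H each → 4
  1 × C: 3 H
  1 × C (aromatic): 1 H
  1 × C: no H
  1 × O (aromatic): no H
  1 × O: no H
  Total hydrogens = 12.
Molecular formula: C8H12N2O2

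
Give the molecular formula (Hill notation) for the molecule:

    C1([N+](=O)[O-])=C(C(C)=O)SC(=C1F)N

C6H5FN2O3S

Heavy atoms from the SMILES: 6 C, 1 F, 2 N, 3 O, 1 S.
Implicit hydrogens by atom environment:
  4 × C (aromatic): no H
  2 × O: no H
  1 × C: 3 H
  1 × C: no H
  1 × F: no H
  1 × N: 2 H
  1 × N (charge +1): no H
  1 × O (charge -1): no H
  1 × S (aromatic): no H
  Total hydrogens = 5.
Molecular formula: C6H5FN2O3S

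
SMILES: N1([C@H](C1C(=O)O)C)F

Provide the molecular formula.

C4H6FNO2

Heavy atoms from the SMILES: 4 C, 1 F, 1 N, 2 O.
Implicit hydrogens by atom environment:
  2 × C: 1 H each → 2
  1 × C: 3 H
  1 × C: no H
  1 × F: no H
  1 × N: no H
  1 × O: 1 H
  1 × O: no H
  Total hydrogens = 6.
Molecular formula: C4H6FNO2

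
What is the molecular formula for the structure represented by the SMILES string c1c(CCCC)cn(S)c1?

C8H13NS

Heavy atoms from the SMILES: 8 C, 1 N, 1 S.
Implicit hydrogens by atom environment:
  3 × C: 2 H each → 6
  3 × C (aromatic): 1 H each → 3
  1 × C: 3 H
  1 × C (aromatic): no H
  1 × N (aromatic): no H
  1 × S: 1 H
  Total hydrogens = 13.
Molecular formula: C8H13NS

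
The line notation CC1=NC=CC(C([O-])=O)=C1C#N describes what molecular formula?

Heavy atoms from the SMILES: 8 C, 2 N, 2 O.
Implicit hydrogens by atom environment:
  3 × C (aromatic): no H
  2 × C (aromatic): 1 H each → 2
  2 × C: no H
  1 × C: 3 H
  1 × N (aromatic): no H
  1 × N: no H
  1 × O: no H
  1 × O (charge -1): no H
  Total hydrogens = 5.
Net charge -1.
Molecular formula: C8H5N2O2-

C8H5N2O2-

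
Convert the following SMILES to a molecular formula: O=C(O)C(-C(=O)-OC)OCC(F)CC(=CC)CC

C12H19FO5

Heavy atoms from the SMILES: 12 C, 1 F, 5 O.
Implicit hydrogens by atom environment:
  4 × O: no H
  3 × C: 3 H each → 9
  3 × C: 2 H each → 6
  3 × C: 1 H each → 3
  3 × C: no H
  1 × F: no H
  1 × O: 1 H
  Total hydrogens = 19.
Molecular formula: C12H19FO5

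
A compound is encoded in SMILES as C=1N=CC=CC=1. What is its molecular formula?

C5H5N

Heavy atoms from the SMILES: 5 C, 1 N.
Implicit hydrogens by atom environment:
  5 × C (aromatic): 1 H each → 5
  1 × N (aromatic): no H
  Total hydrogens = 5.
Molecular formula: C5H5N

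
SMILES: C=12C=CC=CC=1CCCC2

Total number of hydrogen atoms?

Hydrogens are implicit in SMILES; fill each atom to its normal valence:
  4 × C: 2 H each → 8
  4 × C (aromatic): 1 H each → 4
  2 × C (aromatic): no H
  Total hydrogens = 12.

12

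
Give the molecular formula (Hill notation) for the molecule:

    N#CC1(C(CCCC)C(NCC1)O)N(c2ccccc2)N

Heavy atoms from the SMILES: 16 C, 4 N, 1 O.
Implicit hydrogens by atom environment:
  5 × C: 2 H each → 10
  5 × C (aromatic): 1 H each → 5
  2 × C: 1 H each → 2
  2 × C: no H
  2 × N: no H
  1 × C: 3 H
  1 × C (aromatic): no H
  1 × N: 2 H
  1 × N: 1 H
  1 × O: 1 H
  Total hydrogens = 24.
Molecular formula: C16H24N4O

C16H24N4O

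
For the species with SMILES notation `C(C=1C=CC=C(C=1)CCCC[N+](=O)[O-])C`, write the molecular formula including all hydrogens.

C12H17NO2

Heavy atoms from the SMILES: 12 C, 1 N, 2 O.
Implicit hydrogens by atom environment:
  5 × C: 2 H each → 10
  4 × C (aromatic): 1 H each → 4
  2 × C (aromatic): no H
  1 × C: 3 H
  1 × N (charge +1): no H
  1 × O: no H
  1 × O (charge -1): no H
  Total hydrogens = 17.
Molecular formula: C12H17NO2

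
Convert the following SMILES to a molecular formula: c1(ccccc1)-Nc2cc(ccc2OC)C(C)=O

C15H15NO2

Heavy atoms from the SMILES: 15 C, 1 N, 2 O.
Implicit hydrogens by atom environment:
  8 × C (aromatic): 1 H each → 8
  4 × C (aromatic): no H
  2 × C: 3 H each → 6
  2 × O: no H
  1 × C: no H
  1 × N: 1 H
  Total hydrogens = 15.
Molecular formula: C15H15NO2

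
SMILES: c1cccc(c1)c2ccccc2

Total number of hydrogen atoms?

10

Hydrogens are implicit in SMILES; fill each atom to its normal valence:
  10 × C (aromatic): 1 H each → 10
  2 × C (aromatic): no H
  Total hydrogens = 10.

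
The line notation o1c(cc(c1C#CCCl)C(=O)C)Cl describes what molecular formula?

C9H6Cl2O2

Heavy atoms from the SMILES: 9 C, 2 Cl, 2 O.
Implicit hydrogens by atom environment:
  3 × C (aromatic): no H
  3 × C: no H
  2 × Cl: no H
  1 × C: 3 H
  1 × C: 2 H
  1 × C (aromatic): 1 H
  1 × O (aromatic): no H
  1 × O: no H
  Total hydrogens = 6.
Molecular formula: C9H6Cl2O2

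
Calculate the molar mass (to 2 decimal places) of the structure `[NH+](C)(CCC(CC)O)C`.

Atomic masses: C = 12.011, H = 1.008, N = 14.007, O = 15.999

132.23

Molecular formula: C7H18NO+.
M = 7×12.011 + 18×1.008 + 1×14.007 + 1×15.999 = 132.23 g/mol.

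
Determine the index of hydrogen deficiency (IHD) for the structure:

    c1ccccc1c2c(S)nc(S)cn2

Molecular formula from the SMILES: C10H8N2S2.
DoU = (2C + 2 + N − H − X)/2 = (2·10 + 2 + 2 − 8 − 0)/2 = 16/2 = 8.
(Structurally: 2 ring(s) + 6 π bond(s) = 8.)

8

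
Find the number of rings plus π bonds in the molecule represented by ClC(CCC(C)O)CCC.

Molecular formula from the SMILES: C8H17ClO.
DoU = (2C + 2 + N − H − X)/2 = (2·8 + 2 + 0 − 17 − 1)/2 = 0/2 = 0.
(Structurally: 0 ring(s) + 0 π bond(s) = 0.)

0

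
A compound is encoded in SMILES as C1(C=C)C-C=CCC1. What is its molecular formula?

C8H12

Heavy atoms from the SMILES: 8 C.
Implicit hydrogens by atom environment:
  4 × C: 2 H each → 8
  4 × C: 1 H each → 4
  Total hydrogens = 12.
Molecular formula: C8H12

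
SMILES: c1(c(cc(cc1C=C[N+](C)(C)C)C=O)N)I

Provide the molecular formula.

Heavy atoms from the SMILES: 12 C, 1 I, 2 N, 1 O.
Implicit hydrogens by atom environment:
  4 × C (aromatic): no H
  3 × C: 3 H each → 9
  3 × C: 1 H each → 3
  2 × C (aromatic): 1 H each → 2
  1 × I: no H
  1 × N: 2 H
  1 × N (charge +1): no H
  1 × O: no H
  Total hydrogens = 16.
Net charge +1.
Molecular formula: C12H16IN2O+

C12H16IN2O+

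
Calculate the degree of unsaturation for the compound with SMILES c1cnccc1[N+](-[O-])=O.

Molecular formula from the SMILES: C5H4N2O2.
DoU = (2C + 2 + N − H − X)/2 = (2·5 + 2 + 2 − 4 − 0)/2 = 10/2 = 5.
(Structurally: 1 ring(s) + 4 π bond(s) = 5.)

5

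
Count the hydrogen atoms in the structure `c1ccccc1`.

Hydrogens are implicit in SMILES; fill each atom to its normal valence:
  6 × C (aromatic): 1 H each → 6
  Total hydrogens = 6.

6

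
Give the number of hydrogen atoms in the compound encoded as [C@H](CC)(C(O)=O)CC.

Hydrogens are implicit in SMILES; fill each atom to its normal valence:
  2 × C: 3 H each → 6
  2 × C: 2 H each → 4
  1 × C: 1 H
  1 × C: no H
  1 × O: 1 H
  1 × O: no H
  Total hydrogens = 12.

12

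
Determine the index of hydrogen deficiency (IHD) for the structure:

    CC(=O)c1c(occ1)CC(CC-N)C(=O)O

Molecular formula from the SMILES: C11H15NO4.
DoU = (2C + 2 + N − H − X)/2 = (2·11 + 2 + 1 − 15 − 0)/2 = 10/2 = 5.
(Structurally: 1 ring(s) + 4 π bond(s) = 5.)

5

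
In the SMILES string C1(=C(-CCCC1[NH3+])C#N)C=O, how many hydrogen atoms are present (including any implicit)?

Hydrogens are implicit in SMILES; fill each atom to its normal valence:
  3 × C: 2 H each → 6
  3 × C: no H
  2 × C: 1 H each → 2
  1 × N (charge +1): 3 H
  1 × N: no H
  1 × O: no H
  Total hydrogens = 11.

11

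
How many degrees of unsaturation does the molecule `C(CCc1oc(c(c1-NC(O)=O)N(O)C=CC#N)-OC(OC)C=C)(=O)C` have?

Molecular formula from the SMILES: C16H19N3O7.
DoU = (2C + 2 + N − H − X)/2 = (2·16 + 2 + 3 − 19 − 0)/2 = 18/2 = 9.
(Structurally: 1 ring(s) + 8 π bond(s) = 9.)

9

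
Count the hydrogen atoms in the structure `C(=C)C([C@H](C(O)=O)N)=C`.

Hydrogens are implicit in SMILES; fill each atom to its normal valence:
  2 × C: 2 H each → 4
  2 × C: 1 H each → 2
  2 × C: no H
  1 × N: 2 H
  1 × O: 1 H
  1 × O: no H
  Total hydrogens = 9.

9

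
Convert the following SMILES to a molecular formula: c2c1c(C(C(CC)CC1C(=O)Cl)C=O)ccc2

Heavy atoms from the SMILES: 14 C, 1 Cl, 2 O.
Implicit hydrogens by atom environment:
  4 × C (aromatic): 1 H each → 4
  4 × C: 1 H each → 4
  2 × C: 2 H each → 4
  2 × C (aromatic): no H
  2 × O: no H
  1 × C: 3 H
  1 × C: no H
  1 × Cl: no H
  Total hydrogens = 15.
Molecular formula: C14H15ClO2

C14H15ClO2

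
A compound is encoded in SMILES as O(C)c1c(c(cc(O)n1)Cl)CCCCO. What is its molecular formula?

C10H14ClNO3

Heavy atoms from the SMILES: 10 C, 1 Cl, 1 N, 3 O.
Implicit hydrogens by atom environment:
  4 × C: 2 H each → 8
  4 × C (aromatic): no H
  2 × O: 1 H each → 2
  1 × C: 3 H
  1 × C (aromatic): 1 H
  1 × Cl: no H
  1 × N (aromatic): no H
  1 × O: no H
  Total hydrogens = 14.
Molecular formula: C10H14ClNO3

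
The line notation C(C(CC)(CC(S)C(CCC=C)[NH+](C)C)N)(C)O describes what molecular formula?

Heavy atoms from the SMILES: 14 C, 2 N, 1 O, 1 S.
Implicit hydrogens by atom environment:
  5 × C: 2 H each → 10
  4 × C: 3 H each → 12
  4 × C: 1 H each → 4
  1 × C: no H
  1 × N: 2 H
  1 × N (charge +1): 1 H
  1 × O: 1 H
  1 × S: 1 H
  Total hydrogens = 31.
Net charge +1.
Molecular formula: C14H31N2OS+

C14H31N2OS+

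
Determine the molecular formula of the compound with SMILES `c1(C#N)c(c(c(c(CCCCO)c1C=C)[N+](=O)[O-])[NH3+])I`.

C13H15IN3O3+

Heavy atoms from the SMILES: 13 C, 1 I, 3 N, 3 O.
Implicit hydrogens by atom environment:
  6 × C (aromatic): no H
  5 × C: 2 H each → 10
  1 × C: 1 H
  1 × C: no H
  1 × I: no H
  1 × N (charge +1): 3 H
  1 × N: no H
  1 × N (charge +1): no H
  1 × O: 1 H
  1 × O: no H
  1 × O (charge -1): no H
  Total hydrogens = 15.
Net charge +1.
Molecular formula: C13H15IN3O3+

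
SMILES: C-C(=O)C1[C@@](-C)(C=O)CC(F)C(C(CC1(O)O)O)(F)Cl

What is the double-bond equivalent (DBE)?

3

Molecular formula from the SMILES: C12H17ClF2O5.
DoU = (2C + 2 + N − H − X)/2 = (2·12 + 2 + 0 − 17 − 3)/2 = 6/2 = 3.
(Structurally: 1 ring(s) + 2 π bond(s) = 3.)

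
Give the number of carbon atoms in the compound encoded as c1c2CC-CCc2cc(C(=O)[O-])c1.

The symbol for carbon appears 11 times in the SMILES. Lowercase c denotes aromatic carbon and counts toward C.

11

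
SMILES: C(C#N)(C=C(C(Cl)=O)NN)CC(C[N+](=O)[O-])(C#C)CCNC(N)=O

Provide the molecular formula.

C13H17ClN6O4

Heavy atoms from the SMILES: 13 C, 1 Cl, 6 N, 4 O.
Implicit hydrogens by atom environment:
  6 × C: no H
  4 × C: 2 H each → 8
  3 × C: 1 H each → 3
  3 × O: no H
  2 × N: 2 H each → 4
  2 × N: 1 H each → 2
  1 × Cl: no H
  1 × N (charge +1): no H
  1 × N: no H
  1 × O (charge -1): no H
  Total hydrogens = 17.
Molecular formula: C13H17ClN6O4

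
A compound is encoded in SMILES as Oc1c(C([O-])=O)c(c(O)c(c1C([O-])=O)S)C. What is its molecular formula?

[C9H6O6S]2-

Heavy atoms from the SMILES: 9 C, 6 O, 1 S.
Implicit hydrogens by atom environment:
  6 × C (aromatic): no H
  2 × C: no H
  2 × O: 1 H each → 2
  2 × O: no H
  2 × O (charge -1): no H
  1 × C: 3 H
  1 × S: 1 H
  Total hydrogens = 6.
Net charge -2.
Molecular formula: [C9H6O6S]2-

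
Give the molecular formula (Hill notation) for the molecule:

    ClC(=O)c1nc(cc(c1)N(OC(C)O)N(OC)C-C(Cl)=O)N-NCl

C11H14Cl3N5O5

Heavy atoms from the SMILES: 11 C, 3 Cl, 5 N, 5 O.
Implicit hydrogens by atom environment:
  4 × O: no H
  3 × C (aromatic): no H
  3 × Cl: no H
  2 × C: 3 H each → 6
  2 × C (aromatic): 1 H each → 2
  2 × C: no H
  2 × N: 1 H each → 2
  2 × N: no H
  1 × C: 2 H
  1 × C: 1 H
  1 × N (aromatic): no H
  1 × O: 1 H
  Total hydrogens = 14.
Molecular formula: C11H14Cl3N5O5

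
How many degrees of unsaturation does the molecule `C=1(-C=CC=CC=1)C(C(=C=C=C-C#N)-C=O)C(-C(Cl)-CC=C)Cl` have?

11

Molecular formula from the SMILES: C18H15Cl2NO.
DoU = (2C + 2 + N − H − X)/2 = (2·18 + 2 + 1 − 15 − 2)/2 = 22/2 = 11.
(Structurally: 1 ring(s) + 10 π bond(s) = 11.)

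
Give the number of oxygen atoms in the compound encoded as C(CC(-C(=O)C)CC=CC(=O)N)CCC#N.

2

The symbol for oxygen appears 2 times in the SMILES.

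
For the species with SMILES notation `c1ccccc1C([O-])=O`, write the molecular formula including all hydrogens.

Heavy atoms from the SMILES: 7 C, 2 O.
Implicit hydrogens by atom environment:
  5 × C (aromatic): 1 H each → 5
  1 × C (aromatic): no H
  1 × C: no H
  1 × O: no H
  1 × O (charge -1): no H
  Total hydrogens = 5.
Net charge -1.
Molecular formula: C7H5O2-

C7H5O2-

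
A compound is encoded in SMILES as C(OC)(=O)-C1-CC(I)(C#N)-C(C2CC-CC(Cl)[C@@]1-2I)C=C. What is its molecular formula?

Heavy atoms from the SMILES: 15 C, 1 Cl, 2 I, 1 N, 2 O.
Implicit hydrogens by atom environment:
  5 × C: 2 H each → 10
  5 × C: 1 H each → 5
  4 × C: no H
  2 × I: no H
  2 × O: no H
  1 × C: 3 H
  1 × Cl: no H
  1 × N: no H
  Total hydrogens = 18.
Molecular formula: C15H18ClI2NO2

C15H18ClI2NO2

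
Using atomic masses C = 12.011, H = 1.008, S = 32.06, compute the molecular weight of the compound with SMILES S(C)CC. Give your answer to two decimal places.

76.16

Molecular formula: C3H8S.
M = 3×12.011 + 8×1.008 + 1×32.06 = 76.16 g/mol.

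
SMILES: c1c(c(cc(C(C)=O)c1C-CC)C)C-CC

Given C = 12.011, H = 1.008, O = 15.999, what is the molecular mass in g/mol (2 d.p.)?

Molecular formula: C15H22O.
M = 15×12.011 + 22×1.008 + 1×15.999 = 218.34 g/mol.

218.34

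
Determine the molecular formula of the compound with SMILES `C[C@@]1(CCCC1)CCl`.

C7H13Cl

Heavy atoms from the SMILES: 7 C, 1 Cl.
Implicit hydrogens by atom environment:
  5 × C: 2 H each → 10
  1 × C: 3 H
  1 × C: no H
  1 × Cl: no H
  Total hydrogens = 13.
Molecular formula: C7H13Cl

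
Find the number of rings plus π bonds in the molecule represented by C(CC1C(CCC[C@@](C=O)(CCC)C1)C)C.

Molecular formula from the SMILES: C15H28O.
DoU = (2C + 2 + N − H − X)/2 = (2·15 + 2 + 0 − 28 − 0)/2 = 4/2 = 2.
(Structurally: 1 ring(s) + 1 π bond(s) = 2.)

2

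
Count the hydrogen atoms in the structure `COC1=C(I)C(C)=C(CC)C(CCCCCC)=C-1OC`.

27

Hydrogens are implicit in SMILES; fill each atom to its normal valence:
  6 × C: 2 H each → 12
  6 × C (aromatic): no H
  5 × C: 3 H each → 15
  2 × O: no H
  1 × I: no H
  Total hydrogens = 27.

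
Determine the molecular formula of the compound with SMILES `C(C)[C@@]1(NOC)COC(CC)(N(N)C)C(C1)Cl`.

Heavy atoms from the SMILES: 11 C, 1 Cl, 3 N, 2 O.
Implicit hydrogens by atom environment:
  4 × C: 3 H each → 12
  4 × C: 2 H each → 8
  2 × C: no H
  2 × O: no H
  1 × C: 1 H
  1 × Cl: no H
  1 × N: 2 H
  1 × N: 1 H
  1 × N: no H
  Total hydrogens = 24.
Molecular formula: C11H24ClN3O2

C11H24ClN3O2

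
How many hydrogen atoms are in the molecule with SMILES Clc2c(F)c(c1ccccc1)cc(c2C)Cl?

Hydrogens are implicit in SMILES; fill each atom to its normal valence:
  6 × C (aromatic): 1 H each → 6
  6 × C (aromatic): no H
  2 × Cl: no H
  1 × C: 3 H
  1 × F: no H
  Total hydrogens = 9.

9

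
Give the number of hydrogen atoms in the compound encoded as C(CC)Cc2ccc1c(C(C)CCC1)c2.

Hydrogens are implicit in SMILES; fill each atom to its normal valence:
  6 × C: 2 H each → 12
  3 × C (aromatic): 1 H each → 3
  3 × C (aromatic): no H
  2 × C: 3 H each → 6
  1 × C: 1 H
  Total hydrogens = 22.

22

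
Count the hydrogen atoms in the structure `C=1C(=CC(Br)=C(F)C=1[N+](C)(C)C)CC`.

Hydrogens are implicit in SMILES; fill each atom to its normal valence:
  4 × C: 3 H each → 12
  4 × C (aromatic): no H
  2 × C (aromatic): 1 H each → 2
  1 × Br: no H
  1 × C: 2 H
  1 × F: no H
  1 × N (charge +1): no H
  Total hydrogens = 16.

16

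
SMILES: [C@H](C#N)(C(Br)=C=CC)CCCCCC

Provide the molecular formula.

Heavy atoms from the SMILES: 1 Br, 12 C, 1 N.
Implicit hydrogens by atom environment:
  5 × C: 2 H each → 10
  3 × C: no H
  2 × C: 3 H each → 6
  2 × C: 1 H each → 2
  1 × Br: no H
  1 × N: no H
  Total hydrogens = 18.
Molecular formula: C12H18BrN

C12H18BrN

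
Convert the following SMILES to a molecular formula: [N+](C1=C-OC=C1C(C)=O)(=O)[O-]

C6H5NO4

Heavy atoms from the SMILES: 6 C, 1 N, 4 O.
Implicit hydrogens by atom environment:
  2 × C (aromatic): 1 H each → 2
  2 × C (aromatic): no H
  2 × O: no H
  1 × C: 3 H
  1 × C: no H
  1 × N (charge +1): no H
  1 × O (aromatic): no H
  1 × O (charge -1): no H
  Total hydrogens = 5.
Molecular formula: C6H5NO4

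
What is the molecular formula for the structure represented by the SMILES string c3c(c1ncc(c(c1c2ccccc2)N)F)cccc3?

Heavy atoms from the SMILES: 17 C, 1 F, 2 N.
Implicit hydrogens by atom environment:
  11 × C (aromatic): 1 H each → 11
  6 × C (aromatic): no H
  1 × F: no H
  1 × N: 2 H
  1 × N (aromatic): no H
  Total hydrogens = 13.
Molecular formula: C17H13FN2

C17H13FN2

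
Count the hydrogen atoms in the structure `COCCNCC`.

13

Hydrogens are implicit in SMILES; fill each atom to its normal valence:
  3 × C: 2 H each → 6
  2 × C: 3 H each → 6
  1 × N: 1 H
  1 × O: no H
  Total hydrogens = 13.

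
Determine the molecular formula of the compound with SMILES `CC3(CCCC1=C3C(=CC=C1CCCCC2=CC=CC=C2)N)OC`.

Heavy atoms from the SMILES: 22 C, 1 N, 1 O.
Implicit hydrogens by atom environment:
  7 × C: 2 H each → 14
  7 × C (aromatic): 1 H each → 7
  5 × C (aromatic): no H
  2 × C: 3 H each → 6
  1 × C: no H
  1 × N: 2 H
  1 × O: no H
  Total hydrogens = 29.
Molecular formula: C22H29NO

C22H29NO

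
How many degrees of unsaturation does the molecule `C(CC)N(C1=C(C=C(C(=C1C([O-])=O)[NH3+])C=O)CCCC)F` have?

6

Molecular formula from the SMILES: C15H21FN2O3.
DoU = (2C + 2 + N − H − X)/2 = (2·15 + 2 + 2 − 21 − 1)/2 = 12/2 = 6.
(Structurally: 1 ring(s) + 5 π bond(s) = 6.)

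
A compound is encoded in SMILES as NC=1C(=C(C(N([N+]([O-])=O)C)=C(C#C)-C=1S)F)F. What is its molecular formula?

Heavy atoms from the SMILES: 9 C, 2 F, 3 N, 2 O, 1 S.
Implicit hydrogens by atom environment:
  6 × C (aromatic): no H
  2 × F: no H
  1 × C: 3 H
  1 × C: 1 H
  1 × C: no H
  1 × N: 2 H
  1 × N: no H
  1 × N (charge +1): no H
  1 × O: no H
  1 × O (charge -1): no H
  1 × S: 1 H
  Total hydrogens = 7.
Molecular formula: C9H7F2N3O2S

C9H7F2N3O2S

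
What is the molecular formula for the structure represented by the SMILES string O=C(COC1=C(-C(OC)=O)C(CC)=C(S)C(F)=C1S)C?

C13H15FO4S2

Heavy atoms from the SMILES: 13 C, 1 F, 4 O, 2 S.
Implicit hydrogens by atom environment:
  6 × C (aromatic): no H
  4 × O: no H
  3 × C: 3 H each → 9
  2 × C: 2 H each → 4
  2 × C: no H
  2 × S: 1 H each → 2
  1 × F: no H
  Total hydrogens = 15.
Molecular formula: C13H15FO4S2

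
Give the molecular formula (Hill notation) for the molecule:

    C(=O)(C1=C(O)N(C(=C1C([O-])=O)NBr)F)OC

Heavy atoms from the SMILES: 1 Br, 7 C, 1 F, 2 N, 5 O.
Implicit hydrogens by atom environment:
  4 × C (aromatic): no H
  3 × O: no H
  2 × C: no H
  1 × Br: no H
  1 × C: 3 H
  1 × F: no H
  1 × N: 1 H
  1 × N (aromatic): no H
  1 × O: 1 H
  1 × O (charge -1): no H
  Total hydrogens = 5.
Net charge -1.
Molecular formula: C7H5BrFN2O5-

C7H5BrFN2O5-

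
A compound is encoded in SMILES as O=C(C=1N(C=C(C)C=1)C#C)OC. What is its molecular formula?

Heavy atoms from the SMILES: 9 C, 1 N, 2 O.
Implicit hydrogens by atom environment:
  2 × C: 3 H each → 6
  2 × C (aromatic): 1 H each → 2
  2 × C (aromatic): no H
  2 × C: no H
  2 × O: no H
  1 × C: 1 H
  1 × N (aromatic): no H
  Total hydrogens = 9.
Molecular formula: C9H9NO2

C9H9NO2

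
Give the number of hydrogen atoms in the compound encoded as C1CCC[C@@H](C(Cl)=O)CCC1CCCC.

Hydrogens are implicit in SMILES; fill each atom to its normal valence:
  9 × C: 2 H each → 18
  2 × C: 1 H each → 2
  1 × C: 3 H
  1 × C: no H
  1 × Cl: no H
  1 × O: no H
  Total hydrogens = 23.

23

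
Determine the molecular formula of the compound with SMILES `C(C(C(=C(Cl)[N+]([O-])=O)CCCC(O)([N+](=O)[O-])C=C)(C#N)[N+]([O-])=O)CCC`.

C14H19ClN4O7

Heavy atoms from the SMILES: 14 C, 1 Cl, 4 N, 7 O.
Implicit hydrogens by atom environment:
  7 × C: 2 H each → 14
  5 × C: no H
  3 × N (charge +1): no H
  3 × O: no H
  3 × O (charge -1): no H
  1 × C: 3 H
  1 × C: 1 H
  1 × Cl: no H
  1 × N: no H
  1 × O: 1 H
  Total hydrogens = 19.
Molecular formula: C14H19ClN4O7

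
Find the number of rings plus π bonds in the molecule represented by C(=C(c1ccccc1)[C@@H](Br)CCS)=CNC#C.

8

Molecular formula from the SMILES: C14H14BrNS.
DoU = (2C + 2 + N − H − X)/2 = (2·14 + 2 + 1 − 14 − 1)/2 = 16/2 = 8.
(Structurally: 1 ring(s) + 7 π bond(s) = 8.)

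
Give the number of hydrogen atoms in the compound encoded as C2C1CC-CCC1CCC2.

Hydrogens are implicit in SMILES; fill each atom to its normal valence:
  8 × C: 2 H each → 16
  2 × C: 1 H each → 2
  Total hydrogens = 18.

18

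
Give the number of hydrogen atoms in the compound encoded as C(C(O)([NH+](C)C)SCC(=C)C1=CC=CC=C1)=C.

Hydrogens are implicit in SMILES; fill each atom to its normal valence:
  5 × C (aromatic): 1 H each → 5
  3 × C: 2 H each → 6
  2 × C: 3 H each → 6
  2 × C: no H
  1 × C: 1 H
  1 × C (aromatic): no H
  1 × N (charge +1): 1 H
  1 × O: 1 H
  1 × S: no H
  Total hydrogens = 20.

20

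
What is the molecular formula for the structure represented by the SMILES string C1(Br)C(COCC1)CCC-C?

Heavy atoms from the SMILES: 1 Br, 9 C, 1 O.
Implicit hydrogens by atom environment:
  6 × C: 2 H each → 12
  2 × C: 1 H each → 2
  1 × Br: no H
  1 × C: 3 H
  1 × O: no H
  Total hydrogens = 17.
Molecular formula: C9H17BrO

C9H17BrO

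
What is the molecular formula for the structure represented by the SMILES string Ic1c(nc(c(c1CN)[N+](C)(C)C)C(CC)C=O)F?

C13H20FIN3O+

Heavy atoms from the SMILES: 13 C, 1 F, 1 I, 3 N, 1 O.
Implicit hydrogens by atom environment:
  5 × C (aromatic): no H
  4 × C: 3 H each → 12
  2 × C: 2 H each → 4
  2 × C: 1 H each → 2
  1 × F: no H
  1 × I: no H
  1 × N: 2 H
  1 × N (aromatic): no H
  1 × N (charge +1): no H
  1 × O: no H
  Total hydrogens = 20.
Net charge +1.
Molecular formula: C13H20FIN3O+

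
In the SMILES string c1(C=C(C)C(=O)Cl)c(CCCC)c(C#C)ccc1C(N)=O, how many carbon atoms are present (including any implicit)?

17

The symbol for carbon appears 17 times in the SMILES. Lowercase c denotes aromatic carbon and counts toward C.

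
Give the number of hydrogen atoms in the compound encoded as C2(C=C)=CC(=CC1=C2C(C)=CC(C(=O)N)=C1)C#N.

Hydrogens are implicit in SMILES; fill each atom to its normal valence:
  6 × C (aromatic): no H
  4 × C (aromatic): 1 H each → 4
  2 × C: no H
  1 × C: 3 H
  1 × C: 2 H
  1 × C: 1 H
  1 × N: 2 H
  1 × N: no H
  1 × O: no H
  Total hydrogens = 12.

12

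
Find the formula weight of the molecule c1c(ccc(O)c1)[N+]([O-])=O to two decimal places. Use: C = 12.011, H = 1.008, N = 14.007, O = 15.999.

Molecular formula: C6H5NO3.
M = 6×12.011 + 5×1.008 + 1×14.007 + 3×15.999 = 139.11 g/mol.

139.11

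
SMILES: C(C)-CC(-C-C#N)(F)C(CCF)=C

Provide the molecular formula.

Heavy atoms from the SMILES: 10 C, 2 F, 1 N.
Implicit hydrogens by atom environment:
  6 × C: 2 H each → 12
  3 × C: no H
  2 × F: no H
  1 × C: 3 H
  1 × N: no H
  Total hydrogens = 15.
Molecular formula: C10H15F2N

C10H15F2N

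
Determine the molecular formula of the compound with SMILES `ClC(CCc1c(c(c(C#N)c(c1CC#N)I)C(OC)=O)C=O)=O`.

C15H10ClIN2O4

Heavy atoms from the SMILES: 15 C, 1 Cl, 1 I, 2 N, 4 O.
Implicit hydrogens by atom environment:
  6 × C (aromatic): no H
  4 × C: no H
  4 × O: no H
  3 × C: 2 H each → 6
  2 × N: no H
  1 × C: 3 H
  1 × C: 1 H
  1 × Cl: no H
  1 × I: no H
  Total hydrogens = 10.
Molecular formula: C15H10ClIN2O4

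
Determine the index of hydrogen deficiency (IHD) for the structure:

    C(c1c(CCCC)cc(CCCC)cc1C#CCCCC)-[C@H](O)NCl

Molecular formula from the SMILES: C22H34ClNO.
DoU = (2C + 2 + N − H − X)/2 = (2·22 + 2 + 1 − 34 − 1)/2 = 12/2 = 6.
(Structurally: 1 ring(s) + 5 π bond(s) = 6.)

6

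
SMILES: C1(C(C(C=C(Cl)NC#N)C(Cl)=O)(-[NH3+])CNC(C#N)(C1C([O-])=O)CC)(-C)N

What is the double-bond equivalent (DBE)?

Molecular formula from the SMILES: C15H20Cl2N6O3.
DoU = (2C + 2 + N − H − X)/2 = (2·15 + 2 + 6 − 20 − 2)/2 = 16/2 = 8.
(Structurally: 1 ring(s) + 7 π bond(s) = 8.)

8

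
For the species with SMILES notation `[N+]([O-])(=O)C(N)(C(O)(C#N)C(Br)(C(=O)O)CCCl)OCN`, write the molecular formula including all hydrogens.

Heavy atoms from the SMILES: 1 Br, 8 C, 1 Cl, 4 N, 6 O.
Implicit hydrogens by atom environment:
  5 × C: no H
  3 × C: 2 H each → 6
  3 × O: no H
  2 × N: 2 H each → 4
  2 × O: 1 H each → 2
  1 × Br: no H
  1 × Cl: no H
  1 × N: no H
  1 × N (charge +1): no H
  1 × O (charge -1): no H
  Total hydrogens = 12.
Molecular formula: C8H12BrClN4O6

C8H12BrClN4O6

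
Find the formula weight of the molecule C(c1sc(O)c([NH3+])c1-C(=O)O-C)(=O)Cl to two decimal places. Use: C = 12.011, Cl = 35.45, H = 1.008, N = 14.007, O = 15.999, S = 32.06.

236.65

Molecular formula: C7H7ClNO4S+.
M = 7×12.011 + 1×35.45 + 7×1.008 + 1×14.007 + 4×15.999 + 1×32.06 = 236.65 g/mol.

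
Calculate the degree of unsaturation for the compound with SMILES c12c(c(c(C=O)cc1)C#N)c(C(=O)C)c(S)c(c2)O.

11

Molecular formula from the SMILES: C14H9NO3S.
DoU = (2C + 2 + N − H − X)/2 = (2·14 + 2 + 1 − 9 − 0)/2 = 22/2 = 11.
(Structurally: 2 ring(s) + 9 π bond(s) = 11.)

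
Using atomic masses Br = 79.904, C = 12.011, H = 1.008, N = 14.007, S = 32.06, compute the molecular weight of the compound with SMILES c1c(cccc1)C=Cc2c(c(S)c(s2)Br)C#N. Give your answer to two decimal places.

322.24

Molecular formula: C13H8BrNS2.
M = 1×79.904 + 13×12.011 + 8×1.008 + 1×14.007 + 2×32.06 = 322.24 g/mol.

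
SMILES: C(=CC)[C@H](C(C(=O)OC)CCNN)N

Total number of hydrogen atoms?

19

Hydrogens are implicit in SMILES; fill each atom to its normal valence:
  4 × C: 1 H each → 4
  2 × C: 3 H each → 6
  2 × C: 2 H each → 4
  2 × N: 2 H each → 4
  2 × O: no H
  1 × C: no H
  1 × N: 1 H
  Total hydrogens = 19.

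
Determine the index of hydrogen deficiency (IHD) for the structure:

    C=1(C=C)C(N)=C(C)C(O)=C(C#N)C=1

7

Molecular formula from the SMILES: C10H10N2O.
DoU = (2C + 2 + N − H − X)/2 = (2·10 + 2 + 2 − 10 − 0)/2 = 14/2 = 7.
(Structurally: 1 ring(s) + 6 π bond(s) = 7.)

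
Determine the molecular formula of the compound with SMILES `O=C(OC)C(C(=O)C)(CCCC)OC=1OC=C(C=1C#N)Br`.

Heavy atoms from the SMILES: 1 Br, 14 C, 1 N, 5 O.
Implicit hydrogens by atom environment:
  4 × C: no H
  4 × O: no H
  3 × C: 3 H each → 9
  3 × C: 2 H each → 6
  3 × C (aromatic): no H
  1 × Br: no H
  1 × C (aromatic): 1 H
  1 × N: no H
  1 × O (aromatic): no H
  Total hydrogens = 16.
Molecular formula: C14H16BrNO5

C14H16BrNO5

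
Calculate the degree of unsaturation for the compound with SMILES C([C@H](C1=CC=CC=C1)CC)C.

4

Molecular formula from the SMILES: C11H16.
DoU = (2C + 2 + N − H − X)/2 = (2·11 + 2 + 0 − 16 − 0)/2 = 8/2 = 4.
(Structurally: 1 ring(s) + 3 π bond(s) = 4.)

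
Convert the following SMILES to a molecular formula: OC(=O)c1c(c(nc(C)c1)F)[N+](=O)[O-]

C7H5FN2O4

Heavy atoms from the SMILES: 7 C, 1 F, 2 N, 4 O.
Implicit hydrogens by atom environment:
  4 × C (aromatic): no H
  2 × O: no H
  1 × C: 3 H
  1 × C (aromatic): 1 H
  1 × C: no H
  1 × F: no H
  1 × N (aromatic): no H
  1 × N (charge +1): no H
  1 × O: 1 H
  1 × O (charge -1): no H
  Total hydrogens = 5.
Molecular formula: C7H5FN2O4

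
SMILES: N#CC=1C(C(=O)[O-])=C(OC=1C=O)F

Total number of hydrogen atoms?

1

Hydrogens are implicit in SMILES; fill each atom to its normal valence:
  4 × C (aromatic): no H
  2 × C: no H
  2 × O: no H
  1 × C: 1 H
  1 × F: no H
  1 × N: no H
  1 × O (aromatic): no H
  1 × O (charge -1): no H
  Total hydrogens = 1.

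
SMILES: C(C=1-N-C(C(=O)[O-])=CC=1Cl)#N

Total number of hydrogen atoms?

Hydrogens are implicit in SMILES; fill each atom to its normal valence:
  3 × C (aromatic): no H
  2 × C: no H
  1 × C (aromatic): 1 H
  1 × Cl: no H
  1 × N (aromatic): 1 H
  1 × N: no H
  1 × O: no H
  1 × O (charge -1): no H
  Total hydrogens = 2.

2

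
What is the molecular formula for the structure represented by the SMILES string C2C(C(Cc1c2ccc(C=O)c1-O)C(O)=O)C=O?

Heavy atoms from the SMILES: 13 C, 5 O.
Implicit hydrogens by atom environment:
  4 × C: 1 H each → 4
  4 × C (aromatic): no H
  3 × O: no H
  2 × C: 2 H each → 4
  2 × C (aromatic): 1 H each → 2
  2 × O: 1 H each → 2
  1 × C: no H
  Total hydrogens = 12.
Molecular formula: C13H12O5

C13H12O5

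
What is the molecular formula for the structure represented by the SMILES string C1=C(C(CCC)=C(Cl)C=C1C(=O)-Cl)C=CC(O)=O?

C13H12Cl2O3

Heavy atoms from the SMILES: 13 C, 2 Cl, 3 O.
Implicit hydrogens by atom environment:
  4 × C (aromatic): no H
  2 × C: 2 H each → 4
  2 × C (aromatic): 1 H each → 2
  2 × C: 1 H each → 2
  2 × C: no H
  2 × Cl: no H
  2 × O: no H
  1 × C: 3 H
  1 × O: 1 H
  Total hydrogens = 12.
Molecular formula: C13H12Cl2O3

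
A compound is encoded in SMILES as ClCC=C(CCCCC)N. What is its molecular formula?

Heavy atoms from the SMILES: 8 C, 1 Cl, 1 N.
Implicit hydrogens by atom environment:
  5 × C: 2 H each → 10
  1 × C: 3 H
  1 × C: 1 H
  1 × C: no H
  1 × Cl: no H
  1 × N: 2 H
  Total hydrogens = 16.
Molecular formula: C8H16ClN

C8H16ClN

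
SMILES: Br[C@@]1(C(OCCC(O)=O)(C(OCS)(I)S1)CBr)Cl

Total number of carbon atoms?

The symbol for carbon appears 8 times in the SMILES. (Cl is a single chlorine, not C + l.)

8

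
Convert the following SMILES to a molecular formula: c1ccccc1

Heavy atoms from the SMILES: 6 C.
Implicit hydrogens by atom environment:
  6 × C (aromatic): 1 H each → 6
  Total hydrogens = 6.
Molecular formula: C6H6

C6H6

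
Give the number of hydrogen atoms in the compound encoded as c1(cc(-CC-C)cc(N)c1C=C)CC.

Hydrogens are implicit in SMILES; fill each atom to its normal valence:
  4 × C: 2 H each → 8
  4 × C (aromatic): no H
  2 × C: 3 H each → 6
  2 × C (aromatic): 1 H each → 2
  1 × C: 1 H
  1 × N: 2 H
  Total hydrogens = 19.

19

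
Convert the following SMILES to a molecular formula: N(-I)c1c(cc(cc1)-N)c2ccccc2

Heavy atoms from the SMILES: 12 C, 1 I, 2 N.
Implicit hydrogens by atom environment:
  8 × C (aromatic): 1 H each → 8
  4 × C (aromatic): no H
  1 × I: no H
  1 × N: 2 H
  1 × N: 1 H
  Total hydrogens = 11.
Molecular formula: C12H11IN2

C12H11IN2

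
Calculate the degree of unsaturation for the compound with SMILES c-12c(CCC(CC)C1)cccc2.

Molecular formula from the SMILES: C12H16.
DoU = (2C + 2 + N − H − X)/2 = (2·12 + 2 + 0 − 16 − 0)/2 = 10/2 = 5.
(Structurally: 2 ring(s) + 3 π bond(s) = 5.)

5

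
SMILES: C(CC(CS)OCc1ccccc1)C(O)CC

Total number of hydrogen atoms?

Hydrogens are implicit in SMILES; fill each atom to its normal valence:
  5 × C: 2 H each → 10
  5 × C (aromatic): 1 H each → 5
  2 × C: 1 H each → 2
  1 × C: 3 H
  1 × C (aromatic): no H
  1 × O: 1 H
  1 × O: no H
  1 × S: 1 H
  Total hydrogens = 22.

22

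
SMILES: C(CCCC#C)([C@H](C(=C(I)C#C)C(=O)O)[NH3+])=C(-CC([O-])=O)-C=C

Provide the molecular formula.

Heavy atoms from the SMILES: 17 C, 1 I, 1 N, 4 O.
Implicit hydrogens by atom environment:
  8 × C: no H
  5 × C: 2 H each → 10
  4 × C: 1 H each → 4
  2 × O: no H
  1 × I: no H
  1 × N (charge +1): 3 H
  1 × O: 1 H
  1 × O (charge -1): no H
  Total hydrogens = 18.
Molecular formula: C17H18INO4

C17H18INO4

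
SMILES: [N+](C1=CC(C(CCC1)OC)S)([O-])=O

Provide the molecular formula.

Heavy atoms from the SMILES: 8 C, 1 N, 3 O, 1 S.
Implicit hydrogens by atom environment:
  3 × C: 2 H each → 6
  3 × C: 1 H each → 3
  2 × O: no H
  1 × C: 3 H
  1 × C: no H
  1 × N (charge +1): no H
  1 × O (charge -1): no H
  1 × S: 1 H
  Total hydrogens = 13.
Molecular formula: C8H13NO3S

C8H13NO3S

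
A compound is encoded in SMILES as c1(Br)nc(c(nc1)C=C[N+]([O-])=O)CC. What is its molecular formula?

Heavy atoms from the SMILES: 1 Br, 8 C, 3 N, 2 O.
Implicit hydrogens by atom environment:
  3 × C (aromatic): no H
  2 × C: 1 H each → 2
  2 × N (aromatic): no H
  1 × Br: no H
  1 × C: 3 H
  1 × C: 2 H
  1 × C (aromatic): 1 H
  1 × N (charge +1): no H
  1 × O: no H
  1 × O (charge -1): no H
  Total hydrogens = 8.
Molecular formula: C8H8BrN3O2

C8H8BrN3O2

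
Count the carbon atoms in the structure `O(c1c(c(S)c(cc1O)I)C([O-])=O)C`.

8

The symbol for carbon appears 8 times in the SMILES. Lowercase c denotes aromatic carbon and counts toward C.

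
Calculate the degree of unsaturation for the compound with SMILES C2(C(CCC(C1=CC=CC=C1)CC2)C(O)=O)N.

Molecular formula from the SMILES: C14H19NO2.
DoU = (2C + 2 + N − H − X)/2 = (2·14 + 2 + 1 − 19 − 0)/2 = 12/2 = 6.
(Structurally: 2 ring(s) + 4 π bond(s) = 6.)

6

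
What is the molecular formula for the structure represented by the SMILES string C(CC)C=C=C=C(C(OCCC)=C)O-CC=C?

Heavy atoms from the SMILES: 15 C, 2 O.
Implicit hydrogens by atom environment:
  7 × C: 2 H each → 14
  4 × C: no H
  2 × C: 3 H each → 6
  2 × C: 1 H each → 2
  2 × O: no H
  Total hydrogens = 22.
Molecular formula: C15H22O2

C15H22O2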